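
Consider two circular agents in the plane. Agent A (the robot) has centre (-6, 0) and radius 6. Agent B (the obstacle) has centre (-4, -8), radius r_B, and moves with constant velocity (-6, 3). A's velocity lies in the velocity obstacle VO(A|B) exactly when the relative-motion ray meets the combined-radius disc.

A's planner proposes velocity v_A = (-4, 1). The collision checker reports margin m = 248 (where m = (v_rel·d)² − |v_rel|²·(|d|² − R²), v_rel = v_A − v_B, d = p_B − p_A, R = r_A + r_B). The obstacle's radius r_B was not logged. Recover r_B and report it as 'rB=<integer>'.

m = 248
d = (2, -8);  v_rel = (2, -2),  |v_rel|² = 8
v_rel×d = (2)·(-8) − (-2)·(2) = -12
since m = R²·8 − (-12)²:  R² = (144 + 248) / 8 = 49
R = √49 = 7  ⇒  r_B = 7 − 6 = 1

rB=1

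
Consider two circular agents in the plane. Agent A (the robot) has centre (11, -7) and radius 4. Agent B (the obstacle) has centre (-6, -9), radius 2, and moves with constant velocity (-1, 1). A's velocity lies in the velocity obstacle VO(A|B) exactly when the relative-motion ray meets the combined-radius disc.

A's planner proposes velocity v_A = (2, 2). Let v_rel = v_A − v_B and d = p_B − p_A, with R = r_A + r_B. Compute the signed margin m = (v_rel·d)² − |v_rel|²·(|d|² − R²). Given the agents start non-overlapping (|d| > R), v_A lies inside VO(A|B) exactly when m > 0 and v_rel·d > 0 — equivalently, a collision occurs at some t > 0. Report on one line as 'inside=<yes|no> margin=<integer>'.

d = (-17, -2),  |d|² = 293;  R = 4+2 = 6,  c = 293−6² = 257
v_rel = (3, 1),  |v_rel|² = 10;  v_rel·d = (3)·(-17) + (1)·(-2) = -53
10·t² + 106·t + 257 = 0  ⇒  m = (-53)² − 10·257 = 239
m = 239 > 0,  v_rel·d = -53 < 0  ⇒  outside

inside=no margin=239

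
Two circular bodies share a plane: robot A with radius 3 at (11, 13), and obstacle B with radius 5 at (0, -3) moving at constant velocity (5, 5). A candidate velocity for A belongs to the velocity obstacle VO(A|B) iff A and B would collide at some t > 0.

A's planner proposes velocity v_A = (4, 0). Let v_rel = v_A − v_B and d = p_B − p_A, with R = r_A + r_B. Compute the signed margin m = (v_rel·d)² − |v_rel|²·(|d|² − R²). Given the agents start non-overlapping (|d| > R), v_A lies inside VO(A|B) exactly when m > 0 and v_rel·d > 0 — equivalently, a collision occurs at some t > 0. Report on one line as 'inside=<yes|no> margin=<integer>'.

d = (-11, -16),  |d|² = 377;  R = 3+5 = 8,  c = 377−8² = 313
v_rel = (-1, -5),  |v_rel|² = 26;  v_rel·d = (-1)·(-11) + (-5)·(-16) = 91
26·t² − 182·t + 313 = 0  ⇒  m = 91² − 26·313 = 143
m = 143 > 0,  v_rel·d = 91 > 0  ⇒  inside

inside=yes margin=143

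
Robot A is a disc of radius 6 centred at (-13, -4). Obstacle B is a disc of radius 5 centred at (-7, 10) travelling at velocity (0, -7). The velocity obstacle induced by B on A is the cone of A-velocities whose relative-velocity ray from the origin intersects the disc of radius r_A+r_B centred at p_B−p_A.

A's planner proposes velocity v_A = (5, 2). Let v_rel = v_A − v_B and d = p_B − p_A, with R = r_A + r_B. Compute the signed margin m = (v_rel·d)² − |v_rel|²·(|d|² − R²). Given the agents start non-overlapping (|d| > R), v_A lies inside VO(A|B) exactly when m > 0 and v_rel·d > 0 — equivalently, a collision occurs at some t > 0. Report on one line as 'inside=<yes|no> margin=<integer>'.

d = (6, 14),  |d|² = 232;  R = 6+5 = 11,  c = 232−11² = 111
v_rel = (5, 9),  |v_rel|² = 106;  v_rel·d = (5)·(6) + (9)·(14) = 156
106·t² − 312·t + 111 = 0  ⇒  m = 156² − 106·111 = 12570
m = 12570 > 0,  v_rel·d = 156 > 0  ⇒  inside

inside=yes margin=12570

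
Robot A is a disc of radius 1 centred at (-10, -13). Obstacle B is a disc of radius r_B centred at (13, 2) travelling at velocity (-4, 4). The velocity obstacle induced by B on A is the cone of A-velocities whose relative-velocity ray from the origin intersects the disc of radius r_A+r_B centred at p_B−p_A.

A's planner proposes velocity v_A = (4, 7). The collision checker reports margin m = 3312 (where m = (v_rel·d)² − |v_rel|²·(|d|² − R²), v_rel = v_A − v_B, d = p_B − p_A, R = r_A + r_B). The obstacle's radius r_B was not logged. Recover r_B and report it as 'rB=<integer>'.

m = 3312
d = (23, 15);  v_rel = (8, 3),  |v_rel|² = 73
v_rel×d = (8)·(15) − (3)·(23) = 51
since m = R²·73 − 51²:  R² = (2601 + 3312) / 73 = 81
R = √81 = 9  ⇒  r_B = 9 − 1 = 8

rB=8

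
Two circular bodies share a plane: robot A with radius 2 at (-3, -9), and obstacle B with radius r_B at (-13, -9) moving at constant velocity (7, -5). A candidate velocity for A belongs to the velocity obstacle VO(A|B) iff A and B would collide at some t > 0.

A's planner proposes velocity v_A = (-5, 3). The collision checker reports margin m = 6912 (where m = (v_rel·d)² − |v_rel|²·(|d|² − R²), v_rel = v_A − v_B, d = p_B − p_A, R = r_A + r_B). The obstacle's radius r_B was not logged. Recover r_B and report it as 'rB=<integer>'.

m = 6912
d = (-10, 0);  v_rel = (-12, 8),  |v_rel|² = 208
v_rel×d = (-12)·(0) − (8)·(-10) = 80
since m = R²·208 − 80²:  R² = (6400 + 6912) / 208 = 64
R = √64 = 8  ⇒  r_B = 8 − 2 = 6

rB=6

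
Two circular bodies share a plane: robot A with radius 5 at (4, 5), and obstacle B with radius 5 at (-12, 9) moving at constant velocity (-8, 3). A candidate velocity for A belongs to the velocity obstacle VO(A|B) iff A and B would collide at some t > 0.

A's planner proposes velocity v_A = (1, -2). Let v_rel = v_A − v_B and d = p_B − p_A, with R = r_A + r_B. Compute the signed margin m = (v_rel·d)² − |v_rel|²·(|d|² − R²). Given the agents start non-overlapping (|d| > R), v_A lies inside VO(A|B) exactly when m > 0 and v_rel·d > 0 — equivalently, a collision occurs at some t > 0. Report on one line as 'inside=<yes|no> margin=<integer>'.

d = (-16, 4),  |d|² = 272;  R = 5+5 = 10,  c = 272−10² = 172
v_rel = (9, -5),  |v_rel|² = 106;  v_rel·d = (9)·(-16) + (-5)·(4) = -164
106·t² + 328·t + 172 = 0  ⇒  m = (-164)² − 106·172 = 8664
m = 8664 > 0,  v_rel·d = -164 < 0  ⇒  outside

inside=no margin=8664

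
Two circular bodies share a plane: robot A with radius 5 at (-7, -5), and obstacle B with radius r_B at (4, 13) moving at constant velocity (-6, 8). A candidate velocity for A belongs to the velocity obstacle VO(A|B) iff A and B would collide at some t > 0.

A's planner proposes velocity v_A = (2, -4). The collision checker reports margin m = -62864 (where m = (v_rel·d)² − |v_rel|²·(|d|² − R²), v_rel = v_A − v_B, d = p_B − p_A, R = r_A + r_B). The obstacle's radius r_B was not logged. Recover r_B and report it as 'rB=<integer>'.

m = -62864
d = (11, 18);  v_rel = (8, -12),  |v_rel|² = 208
v_rel×d = (8)·(18) − (-12)·(11) = 276
since m = R²·208 − 276²:  R² = (76176 + -62864) / 208 = 64
R = √64 = 8  ⇒  r_B = 8 − 5 = 3

rB=3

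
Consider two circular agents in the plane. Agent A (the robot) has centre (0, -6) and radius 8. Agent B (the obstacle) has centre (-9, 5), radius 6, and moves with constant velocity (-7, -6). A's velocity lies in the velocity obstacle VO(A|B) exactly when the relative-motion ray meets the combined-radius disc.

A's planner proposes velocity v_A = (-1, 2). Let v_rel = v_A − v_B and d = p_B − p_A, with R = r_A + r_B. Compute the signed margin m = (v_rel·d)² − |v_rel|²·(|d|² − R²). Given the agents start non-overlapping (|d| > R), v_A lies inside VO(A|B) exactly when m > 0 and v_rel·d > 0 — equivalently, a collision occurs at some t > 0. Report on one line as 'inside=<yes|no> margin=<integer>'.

d = (-9, 11),  |d|² = 202;  R = 8+6 = 14,  c = 202−14² = 6
v_rel = (6, 8),  |v_rel|² = 100;  v_rel·d = (6)·(-9) + (8)·(11) = 34
100·t² − 68·t + 6 = 0  ⇒  m = 34² − 100·6 = 556
m = 556 > 0,  v_rel·d = 34 > 0  ⇒  inside

inside=yes margin=556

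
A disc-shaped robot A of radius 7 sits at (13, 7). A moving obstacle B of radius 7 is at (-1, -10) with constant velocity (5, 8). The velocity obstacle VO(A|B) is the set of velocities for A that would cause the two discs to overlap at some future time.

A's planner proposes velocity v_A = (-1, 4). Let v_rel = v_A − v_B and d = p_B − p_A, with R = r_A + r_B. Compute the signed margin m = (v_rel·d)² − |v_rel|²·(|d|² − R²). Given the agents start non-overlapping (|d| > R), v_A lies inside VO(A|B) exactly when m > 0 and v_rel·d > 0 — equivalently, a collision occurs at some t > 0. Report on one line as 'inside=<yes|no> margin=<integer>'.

d = (-14, -17),  |d|² = 485;  R = 7+7 = 14,  c = 485−14² = 289
v_rel = (-6, -4),  |v_rel|² = 52;  v_rel·d = (-6)·(-14) + (-4)·(-17) = 152
52·t² − 304·t + 289 = 0  ⇒  m = 152² − 52·289 = 8076
m = 8076 > 0,  v_rel·d = 152 > 0  ⇒  inside

inside=yes margin=8076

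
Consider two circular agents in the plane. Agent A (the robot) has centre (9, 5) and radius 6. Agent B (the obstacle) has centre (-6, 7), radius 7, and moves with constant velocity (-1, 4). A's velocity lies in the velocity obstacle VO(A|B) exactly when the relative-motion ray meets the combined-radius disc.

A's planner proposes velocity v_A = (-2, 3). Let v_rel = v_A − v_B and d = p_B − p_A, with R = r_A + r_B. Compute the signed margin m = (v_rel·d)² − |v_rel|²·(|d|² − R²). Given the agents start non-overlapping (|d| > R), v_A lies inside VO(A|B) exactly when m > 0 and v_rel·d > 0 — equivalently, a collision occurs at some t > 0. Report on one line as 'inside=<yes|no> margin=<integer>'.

d = (-15, 2),  |d|² = 229;  R = 6+7 = 13,  c = 229−13² = 60
v_rel = (-1, -1),  |v_rel|² = 2;  v_rel·d = (-1)·(-15) + (-1)·(2) = 13
2·t² − 26·t + 60 = 0  ⇒  m = 13² − 2·60 = 49
m = 49 > 0,  v_rel·d = 13 > 0  ⇒  inside

inside=yes margin=49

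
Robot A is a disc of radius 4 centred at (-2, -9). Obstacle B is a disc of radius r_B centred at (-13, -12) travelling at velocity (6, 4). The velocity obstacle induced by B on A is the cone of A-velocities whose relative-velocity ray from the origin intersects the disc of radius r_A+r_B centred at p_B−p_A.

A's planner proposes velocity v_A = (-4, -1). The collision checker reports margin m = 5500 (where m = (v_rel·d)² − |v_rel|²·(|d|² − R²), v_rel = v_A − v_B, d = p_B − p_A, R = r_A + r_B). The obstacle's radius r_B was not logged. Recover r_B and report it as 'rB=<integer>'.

m = 5500
d = (-11, -3);  v_rel = (-10, -5),  |v_rel|² = 125
v_rel×d = (-10)·(-3) − (-5)·(-11) = -25
since m = R²·125 − (-25)²:  R² = (625 + 5500) / 125 = 49
R = √49 = 7  ⇒  r_B = 7 − 4 = 3

rB=3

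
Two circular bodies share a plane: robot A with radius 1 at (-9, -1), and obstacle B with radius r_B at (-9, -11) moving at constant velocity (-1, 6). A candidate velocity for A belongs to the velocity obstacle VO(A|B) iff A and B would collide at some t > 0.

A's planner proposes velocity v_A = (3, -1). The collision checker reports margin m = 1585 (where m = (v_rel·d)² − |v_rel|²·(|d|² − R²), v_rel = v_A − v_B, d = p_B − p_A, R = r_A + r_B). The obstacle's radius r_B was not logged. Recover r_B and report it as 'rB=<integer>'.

m = 1585
d = (0, -10);  v_rel = (4, -7),  |v_rel|² = 65
v_rel×d = (4)·(-10) − (-7)·(0) = -40
since m = R²·65 − (-40)²:  R² = (1600 + 1585) / 65 = 49
R = √49 = 7  ⇒  r_B = 7 − 1 = 6

rB=6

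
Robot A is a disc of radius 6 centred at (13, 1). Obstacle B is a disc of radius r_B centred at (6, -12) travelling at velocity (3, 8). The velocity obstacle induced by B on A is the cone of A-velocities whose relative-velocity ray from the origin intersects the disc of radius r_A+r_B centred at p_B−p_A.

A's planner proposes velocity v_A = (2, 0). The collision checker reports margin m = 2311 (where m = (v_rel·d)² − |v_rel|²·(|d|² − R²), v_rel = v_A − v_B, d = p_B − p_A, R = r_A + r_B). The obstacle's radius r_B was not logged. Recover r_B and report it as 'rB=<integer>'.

m = 2311
d = (-7, -13);  v_rel = (-1, -8),  |v_rel|² = 65
v_rel×d = (-1)·(-13) − (-8)·(-7) = -43
since m = R²·65 − (-43)²:  R² = (1849 + 2311) / 65 = 64
R = √64 = 8  ⇒  r_B = 8 − 6 = 2

rB=2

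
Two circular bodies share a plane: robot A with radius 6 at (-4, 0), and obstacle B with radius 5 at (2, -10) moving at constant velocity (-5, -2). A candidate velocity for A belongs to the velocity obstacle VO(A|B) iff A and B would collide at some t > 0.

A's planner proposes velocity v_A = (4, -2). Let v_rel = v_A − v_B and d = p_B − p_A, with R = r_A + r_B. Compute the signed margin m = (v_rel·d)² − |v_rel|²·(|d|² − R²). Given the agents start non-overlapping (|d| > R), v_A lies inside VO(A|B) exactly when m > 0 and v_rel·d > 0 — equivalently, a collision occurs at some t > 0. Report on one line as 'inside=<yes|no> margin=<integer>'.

d = (6, -10),  |d|² = 136;  R = 6+5 = 11,  c = 136−11² = 15
v_rel = (9, 0),  |v_rel|² = 81;  v_rel·d = (9)·(6) + (0)·(-10) = 54
81·t² − 108·t + 15 = 0  ⇒  m = 54² − 81·15 = 1701
m = 1701 > 0,  v_rel·d = 54 > 0  ⇒  inside

inside=yes margin=1701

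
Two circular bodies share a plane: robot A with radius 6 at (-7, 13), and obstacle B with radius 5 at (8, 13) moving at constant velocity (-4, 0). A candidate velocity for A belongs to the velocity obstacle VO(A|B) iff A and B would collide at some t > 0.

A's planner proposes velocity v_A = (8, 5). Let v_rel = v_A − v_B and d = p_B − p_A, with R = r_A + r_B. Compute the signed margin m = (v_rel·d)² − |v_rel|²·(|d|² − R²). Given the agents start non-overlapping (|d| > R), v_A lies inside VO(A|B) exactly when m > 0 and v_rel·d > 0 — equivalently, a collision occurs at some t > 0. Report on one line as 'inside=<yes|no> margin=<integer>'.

d = (15, 0),  |d|² = 225;  R = 6+5 = 11,  c = 225−11² = 104
v_rel = (12, 5),  |v_rel|² = 169;  v_rel·d = (12)·(15) + (5)·(0) = 180
169·t² − 360·t + 104 = 0  ⇒  m = 180² − 169·104 = 14824
m = 14824 > 0,  v_rel·d = 180 > 0  ⇒  inside

inside=yes margin=14824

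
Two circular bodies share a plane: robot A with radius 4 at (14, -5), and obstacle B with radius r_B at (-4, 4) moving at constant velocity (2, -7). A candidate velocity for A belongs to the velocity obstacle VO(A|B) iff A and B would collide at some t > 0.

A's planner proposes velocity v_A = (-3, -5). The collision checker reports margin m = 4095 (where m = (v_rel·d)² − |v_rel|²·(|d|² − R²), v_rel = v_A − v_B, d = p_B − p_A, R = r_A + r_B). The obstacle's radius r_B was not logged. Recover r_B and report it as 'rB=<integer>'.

m = 4095
d = (-18, 9);  v_rel = (-5, 2),  |v_rel|² = 29
v_rel×d = (-5)·(9) − (2)·(-18) = -9
since m = R²·29 − (-9)²:  R² = (81 + 4095) / 29 = 144
R = √144 = 12  ⇒  r_B = 12 − 4 = 8

rB=8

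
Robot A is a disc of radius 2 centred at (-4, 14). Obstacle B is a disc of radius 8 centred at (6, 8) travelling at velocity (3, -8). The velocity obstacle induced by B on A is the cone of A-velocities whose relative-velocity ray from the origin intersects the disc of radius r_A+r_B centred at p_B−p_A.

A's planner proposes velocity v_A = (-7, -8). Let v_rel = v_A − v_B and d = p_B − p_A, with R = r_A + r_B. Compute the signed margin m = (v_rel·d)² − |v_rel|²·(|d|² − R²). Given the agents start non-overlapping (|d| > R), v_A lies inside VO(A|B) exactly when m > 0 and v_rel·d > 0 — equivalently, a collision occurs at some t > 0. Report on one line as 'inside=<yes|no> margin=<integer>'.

d = (10, -6),  |d|² = 136;  R = 2+8 = 10,  c = 136−10² = 36
v_rel = (-10, 0),  |v_rel|² = 100;  v_rel·d = (-10)·(10) + (0)·(-6) = -100
100·t² + 200·t + 36 = 0  ⇒  m = (-100)² − 100·36 = 6400
m = 6400 > 0,  v_rel·d = -100 < 0  ⇒  outside

inside=no margin=6400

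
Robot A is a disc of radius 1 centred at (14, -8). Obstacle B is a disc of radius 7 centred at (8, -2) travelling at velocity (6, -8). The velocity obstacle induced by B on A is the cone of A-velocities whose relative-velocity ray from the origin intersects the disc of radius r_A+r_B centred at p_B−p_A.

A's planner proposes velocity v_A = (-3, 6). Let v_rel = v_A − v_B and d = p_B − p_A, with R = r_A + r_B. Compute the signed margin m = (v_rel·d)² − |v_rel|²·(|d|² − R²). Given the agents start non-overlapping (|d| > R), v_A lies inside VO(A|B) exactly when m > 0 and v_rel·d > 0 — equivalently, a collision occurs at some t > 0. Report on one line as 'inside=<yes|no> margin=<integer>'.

d = (-6, 6),  |d|² = 72;  R = 1+7 = 8,  c = 72−8² = 8
v_rel = (-9, 14),  |v_rel|² = 277;  v_rel·d = (-9)·(-6) + (14)·(6) = 138
277·t² − 276·t + 8 = 0  ⇒  m = 138² − 277·8 = 16828
m = 16828 > 0,  v_rel·d = 138 > 0  ⇒  inside

inside=yes margin=16828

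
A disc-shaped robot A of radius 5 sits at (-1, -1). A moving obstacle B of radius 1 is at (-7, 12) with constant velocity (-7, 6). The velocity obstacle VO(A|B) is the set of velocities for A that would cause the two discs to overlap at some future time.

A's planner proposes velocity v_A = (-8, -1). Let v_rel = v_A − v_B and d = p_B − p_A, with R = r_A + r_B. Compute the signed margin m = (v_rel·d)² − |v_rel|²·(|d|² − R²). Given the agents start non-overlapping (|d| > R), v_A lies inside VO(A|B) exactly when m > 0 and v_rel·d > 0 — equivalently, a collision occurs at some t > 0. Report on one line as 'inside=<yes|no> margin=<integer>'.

d = (-6, 13),  |d|² = 205;  R = 5+1 = 6,  c = 205−6² = 169
v_rel = (-1, -7),  |v_rel|² = 50;  v_rel·d = (-1)·(-6) + (-7)·(13) = -85
50·t² + 170·t + 169 = 0  ⇒  m = (-85)² − 50·169 = -1225
m = -1225 < 0,  v_rel·d = -85 < 0  ⇒  outside

inside=no margin=-1225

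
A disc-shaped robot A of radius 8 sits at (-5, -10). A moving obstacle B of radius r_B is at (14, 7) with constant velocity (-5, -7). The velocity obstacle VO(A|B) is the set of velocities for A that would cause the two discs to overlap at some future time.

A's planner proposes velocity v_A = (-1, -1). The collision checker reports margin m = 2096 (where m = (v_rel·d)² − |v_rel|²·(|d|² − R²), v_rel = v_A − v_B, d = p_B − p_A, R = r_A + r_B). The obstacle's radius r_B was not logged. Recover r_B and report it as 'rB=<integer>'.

m = 2096
d = (19, 17);  v_rel = (4, 6),  |v_rel|² = 52
v_rel×d = (4)·(17) − (6)·(19) = -46
since m = R²·52 − (-46)²:  R² = (2116 + 2096) / 52 = 81
R = √81 = 9  ⇒  r_B = 9 − 8 = 1

rB=1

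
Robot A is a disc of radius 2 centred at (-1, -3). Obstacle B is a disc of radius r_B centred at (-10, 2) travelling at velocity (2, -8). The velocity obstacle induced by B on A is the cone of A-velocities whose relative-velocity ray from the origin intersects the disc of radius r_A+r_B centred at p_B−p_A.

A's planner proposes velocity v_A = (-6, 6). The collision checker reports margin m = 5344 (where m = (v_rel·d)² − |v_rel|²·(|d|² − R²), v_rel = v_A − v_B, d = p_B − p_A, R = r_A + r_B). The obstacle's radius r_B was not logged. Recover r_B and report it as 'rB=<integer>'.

m = 5344
d = (-9, 5);  v_rel = (-8, 14),  |v_rel|² = 260
v_rel×d = (-8)·(5) − (14)·(-9) = 86
since m = R²·260 − 86²:  R² = (7396 + 5344) / 260 = 49
R = √49 = 7  ⇒  r_B = 7 − 2 = 5

rB=5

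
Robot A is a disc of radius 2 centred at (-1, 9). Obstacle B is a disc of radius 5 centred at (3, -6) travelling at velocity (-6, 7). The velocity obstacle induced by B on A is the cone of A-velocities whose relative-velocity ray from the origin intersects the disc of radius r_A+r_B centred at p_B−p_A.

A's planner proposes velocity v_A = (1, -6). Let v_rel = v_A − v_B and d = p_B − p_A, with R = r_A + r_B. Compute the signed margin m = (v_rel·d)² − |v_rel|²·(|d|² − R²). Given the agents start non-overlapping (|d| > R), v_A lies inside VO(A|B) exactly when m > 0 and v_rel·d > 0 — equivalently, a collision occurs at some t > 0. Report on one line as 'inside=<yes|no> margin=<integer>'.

d = (4, -15),  |d|² = 241;  R = 2+5 = 7,  c = 241−7² = 192
v_rel = (7, -13),  |v_rel|² = 218;  v_rel·d = (7)·(4) + (-13)·(-15) = 223
218·t² − 446·t + 192 = 0  ⇒  m = 223² − 218·192 = 7873
m = 7873 > 0,  v_rel·d = 223 > 0  ⇒  inside

inside=yes margin=7873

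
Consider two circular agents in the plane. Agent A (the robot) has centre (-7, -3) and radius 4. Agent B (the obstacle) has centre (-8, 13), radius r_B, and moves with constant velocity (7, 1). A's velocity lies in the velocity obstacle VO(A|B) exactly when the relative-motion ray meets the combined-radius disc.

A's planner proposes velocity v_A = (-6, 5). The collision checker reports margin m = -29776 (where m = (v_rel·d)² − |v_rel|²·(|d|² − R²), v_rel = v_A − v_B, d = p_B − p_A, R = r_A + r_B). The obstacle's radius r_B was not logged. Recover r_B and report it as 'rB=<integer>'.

m = -29776
d = (-1, 16);  v_rel = (-13, 4),  |v_rel|² = 185
v_rel×d = (-13)·(16) − (4)·(-1) = -204
since m = R²·185 − (-204)²:  R² = (41616 + -29776) / 185 = 64
R = √64 = 8  ⇒  r_B = 8 − 4 = 4

rB=4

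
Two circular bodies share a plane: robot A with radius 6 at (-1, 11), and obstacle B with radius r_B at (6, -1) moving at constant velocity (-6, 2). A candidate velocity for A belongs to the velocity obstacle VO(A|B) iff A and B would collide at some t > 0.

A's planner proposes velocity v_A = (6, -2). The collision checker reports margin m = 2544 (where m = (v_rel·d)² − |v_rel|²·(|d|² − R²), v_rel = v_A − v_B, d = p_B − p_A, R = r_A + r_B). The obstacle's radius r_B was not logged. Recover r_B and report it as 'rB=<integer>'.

m = 2544
d = (7, -12);  v_rel = (12, -4),  |v_rel|² = 160
v_rel×d = (12)·(-12) − (-4)·(7) = -116
since m = R²·160 − (-116)²:  R² = (13456 + 2544) / 160 = 100
R = √100 = 10  ⇒  r_B = 10 − 6 = 4

rB=4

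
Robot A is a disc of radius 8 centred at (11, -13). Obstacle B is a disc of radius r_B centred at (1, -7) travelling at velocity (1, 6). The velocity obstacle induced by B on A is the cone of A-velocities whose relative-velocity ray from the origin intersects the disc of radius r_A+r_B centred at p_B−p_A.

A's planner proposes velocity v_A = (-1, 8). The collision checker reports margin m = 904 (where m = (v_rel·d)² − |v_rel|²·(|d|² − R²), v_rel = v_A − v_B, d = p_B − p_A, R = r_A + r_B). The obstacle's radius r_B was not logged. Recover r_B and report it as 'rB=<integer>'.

m = 904
d = (-10, 6);  v_rel = (-2, 2),  |v_rel|² = 8
v_rel×d = (-2)·(6) − (2)·(-10) = 8
since m = R²·8 − 8²:  R² = (64 + 904) / 8 = 121
R = √121 = 11  ⇒  r_B = 11 − 8 = 3

rB=3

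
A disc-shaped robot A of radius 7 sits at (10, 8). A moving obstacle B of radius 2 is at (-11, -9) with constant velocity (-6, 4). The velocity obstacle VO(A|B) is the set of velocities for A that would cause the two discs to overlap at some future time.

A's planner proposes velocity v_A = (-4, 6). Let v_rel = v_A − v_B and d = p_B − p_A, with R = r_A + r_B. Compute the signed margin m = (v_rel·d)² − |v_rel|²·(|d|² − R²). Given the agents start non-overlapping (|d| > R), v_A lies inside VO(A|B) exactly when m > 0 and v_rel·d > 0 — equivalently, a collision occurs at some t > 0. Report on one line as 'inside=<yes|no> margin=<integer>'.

d = (-21, -17),  |d|² = 730;  R = 7+2 = 9,  c = 730−9² = 649
v_rel = (2, 2),  |v_rel|² = 8;  v_rel·d = (2)·(-21) + (2)·(-17) = -76
8·t² + 152·t + 649 = 0  ⇒  m = (-76)² − 8·649 = 584
m = 584 > 0,  v_rel·d = -76 < 0  ⇒  outside

inside=no margin=584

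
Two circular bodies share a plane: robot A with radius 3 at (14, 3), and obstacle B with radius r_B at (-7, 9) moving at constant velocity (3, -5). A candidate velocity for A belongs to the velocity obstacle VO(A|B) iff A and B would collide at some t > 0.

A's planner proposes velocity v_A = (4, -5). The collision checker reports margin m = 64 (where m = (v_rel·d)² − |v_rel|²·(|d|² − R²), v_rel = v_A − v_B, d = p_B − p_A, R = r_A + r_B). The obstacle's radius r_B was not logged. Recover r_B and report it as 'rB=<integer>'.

m = 64
d = (-21, 6);  v_rel = (1, 0),  |v_rel|² = 1
v_rel×d = (1)·(6) − (0)·(-21) = 6
since m = R²·1 − 6²:  R² = (36 + 64) / 1 = 100
R = √100 = 10  ⇒  r_B = 10 − 3 = 7

rB=7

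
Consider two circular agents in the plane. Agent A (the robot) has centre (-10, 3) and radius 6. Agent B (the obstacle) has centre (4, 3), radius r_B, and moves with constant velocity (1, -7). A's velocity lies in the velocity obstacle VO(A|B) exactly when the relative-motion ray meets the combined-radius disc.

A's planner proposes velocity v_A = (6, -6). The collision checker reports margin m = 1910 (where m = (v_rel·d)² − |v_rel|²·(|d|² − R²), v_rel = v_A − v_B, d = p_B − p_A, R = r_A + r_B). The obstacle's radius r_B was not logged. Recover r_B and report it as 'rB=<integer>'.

m = 1910
d = (14, 0);  v_rel = (5, 1),  |v_rel|² = 26
v_rel×d = (5)·(0) − (1)·(14) = -14
since m = R²·26 − (-14)²:  R² = (196 + 1910) / 26 = 81
R = √81 = 9  ⇒  r_B = 9 − 6 = 3

rB=3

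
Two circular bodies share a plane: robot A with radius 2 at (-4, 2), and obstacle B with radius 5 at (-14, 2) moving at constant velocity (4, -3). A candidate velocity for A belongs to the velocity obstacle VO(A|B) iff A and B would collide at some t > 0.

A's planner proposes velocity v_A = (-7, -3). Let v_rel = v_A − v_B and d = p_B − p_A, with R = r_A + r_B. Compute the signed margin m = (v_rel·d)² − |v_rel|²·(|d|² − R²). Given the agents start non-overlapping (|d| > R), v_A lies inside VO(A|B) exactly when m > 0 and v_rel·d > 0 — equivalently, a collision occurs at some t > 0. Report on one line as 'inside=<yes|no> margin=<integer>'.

d = (-10, 0),  |d|² = 100;  R = 2+5 = 7,  c = 100−7² = 51
v_rel = (-11, 0),  |v_rel|² = 121;  v_rel·d = (-11)·(-10) + (0)·(0) = 110
121·t² − 220·t + 51 = 0  ⇒  m = 110² − 121·51 = 5929
m = 5929 > 0,  v_rel·d = 110 > 0  ⇒  inside

inside=yes margin=5929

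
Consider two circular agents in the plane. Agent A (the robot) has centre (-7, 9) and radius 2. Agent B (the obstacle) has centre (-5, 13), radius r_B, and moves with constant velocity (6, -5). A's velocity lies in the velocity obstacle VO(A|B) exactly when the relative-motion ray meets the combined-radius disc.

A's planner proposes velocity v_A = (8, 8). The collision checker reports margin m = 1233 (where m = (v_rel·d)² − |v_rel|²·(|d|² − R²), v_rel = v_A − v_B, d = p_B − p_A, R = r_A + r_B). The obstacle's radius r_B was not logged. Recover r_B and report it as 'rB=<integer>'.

m = 1233
d = (2, 4);  v_rel = (2, 13),  |v_rel|² = 173
v_rel×d = (2)·(4) − (13)·(2) = -18
since m = R²·173 − (-18)²:  R² = (324 + 1233) / 173 = 9
R = √9 = 3  ⇒  r_B = 3 − 2 = 1

rB=1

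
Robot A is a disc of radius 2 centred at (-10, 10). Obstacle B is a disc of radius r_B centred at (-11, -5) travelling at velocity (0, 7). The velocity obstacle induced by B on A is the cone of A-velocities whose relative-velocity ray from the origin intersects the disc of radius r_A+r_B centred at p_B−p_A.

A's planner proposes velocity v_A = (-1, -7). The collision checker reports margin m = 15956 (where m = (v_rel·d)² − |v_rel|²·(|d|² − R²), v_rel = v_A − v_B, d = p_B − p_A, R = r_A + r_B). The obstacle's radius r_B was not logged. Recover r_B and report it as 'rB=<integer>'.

m = 15956
d = (-1, -15);  v_rel = (-1, -14),  |v_rel|² = 197
v_rel×d = (-1)·(-15) − (-14)·(-1) = 1
since m = R²·197 − 1²:  R² = (1 + 15956) / 197 = 81
R = √81 = 9  ⇒  r_B = 9 − 2 = 7

rB=7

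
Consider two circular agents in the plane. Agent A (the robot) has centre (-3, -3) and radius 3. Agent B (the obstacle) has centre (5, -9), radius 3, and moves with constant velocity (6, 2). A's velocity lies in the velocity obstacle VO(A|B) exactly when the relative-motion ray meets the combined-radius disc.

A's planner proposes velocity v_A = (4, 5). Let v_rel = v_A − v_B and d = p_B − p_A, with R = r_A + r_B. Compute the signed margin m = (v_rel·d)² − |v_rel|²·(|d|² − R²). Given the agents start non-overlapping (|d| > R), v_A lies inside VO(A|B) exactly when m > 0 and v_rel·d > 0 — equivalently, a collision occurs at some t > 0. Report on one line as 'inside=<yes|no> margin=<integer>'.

d = (8, -6),  |d|² = 100;  R = 3+3 = 6,  c = 100−6² = 64
v_rel = (-2, 3),  |v_rel|² = 13;  v_rel·d = (-2)·(8) + (3)·(-6) = -34
13·t² + 68·t + 64 = 0  ⇒  m = (-34)² − 13·64 = 324
m = 324 > 0,  v_rel·d = -34 < 0  ⇒  outside

inside=no margin=324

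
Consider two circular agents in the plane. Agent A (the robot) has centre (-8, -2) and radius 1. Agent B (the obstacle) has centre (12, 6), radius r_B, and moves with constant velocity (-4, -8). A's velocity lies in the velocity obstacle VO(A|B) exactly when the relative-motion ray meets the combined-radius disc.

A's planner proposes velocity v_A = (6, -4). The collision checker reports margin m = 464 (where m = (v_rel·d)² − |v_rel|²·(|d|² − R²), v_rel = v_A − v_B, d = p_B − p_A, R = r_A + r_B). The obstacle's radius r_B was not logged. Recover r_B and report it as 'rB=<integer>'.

m = 464
d = (20, 8);  v_rel = (10, 4),  |v_rel|² = 116
v_rel×d = (10)·(8) − (4)·(20) = 0
since m = R²·116 − 0²:  R² = (0 + 464) / 116 = 4
R = √4 = 2  ⇒  r_B = 2 − 1 = 1

rB=1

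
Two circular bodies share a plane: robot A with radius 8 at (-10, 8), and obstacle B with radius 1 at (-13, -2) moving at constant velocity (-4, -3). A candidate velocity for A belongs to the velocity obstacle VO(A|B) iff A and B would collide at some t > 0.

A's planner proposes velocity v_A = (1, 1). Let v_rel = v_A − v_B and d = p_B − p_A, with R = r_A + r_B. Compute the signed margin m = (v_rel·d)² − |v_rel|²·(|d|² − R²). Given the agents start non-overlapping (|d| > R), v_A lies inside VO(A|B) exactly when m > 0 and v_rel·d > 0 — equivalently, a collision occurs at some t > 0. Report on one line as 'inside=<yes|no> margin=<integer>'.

d = (-3, -10),  |d|² = 109;  R = 8+1 = 9,  c = 109−9² = 28
v_rel = (5, 4),  |v_rel|² = 41;  v_rel·d = (5)·(-3) + (4)·(-10) = -55
41·t² + 110·t + 28 = 0  ⇒  m = (-55)² − 41·28 = 1877
m = 1877 > 0,  v_rel·d = -55 < 0  ⇒  outside

inside=no margin=1877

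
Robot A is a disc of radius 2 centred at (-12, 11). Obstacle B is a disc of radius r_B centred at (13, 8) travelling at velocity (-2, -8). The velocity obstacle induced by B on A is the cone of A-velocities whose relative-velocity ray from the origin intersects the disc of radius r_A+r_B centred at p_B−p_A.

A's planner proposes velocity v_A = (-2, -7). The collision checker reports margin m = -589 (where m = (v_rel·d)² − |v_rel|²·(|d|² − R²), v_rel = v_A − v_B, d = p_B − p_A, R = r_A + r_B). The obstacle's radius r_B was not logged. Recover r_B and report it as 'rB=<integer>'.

m = -589
d = (25, -3);  v_rel = (0, 1),  |v_rel|² = 1
v_rel×d = (0)·(-3) − (1)·(25) = -25
since m = R²·1 − (-25)²:  R² = (625 + -589) / 1 = 36
R = √36 = 6  ⇒  r_B = 6 − 2 = 4

rB=4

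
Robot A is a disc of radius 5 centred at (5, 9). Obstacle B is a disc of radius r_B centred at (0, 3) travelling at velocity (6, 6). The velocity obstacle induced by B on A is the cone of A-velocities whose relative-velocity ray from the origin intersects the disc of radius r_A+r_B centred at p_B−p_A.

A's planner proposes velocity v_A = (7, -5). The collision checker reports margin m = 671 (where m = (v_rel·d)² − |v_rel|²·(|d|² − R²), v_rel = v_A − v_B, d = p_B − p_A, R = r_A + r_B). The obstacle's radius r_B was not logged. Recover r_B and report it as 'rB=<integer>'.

m = 671
d = (-5, -6);  v_rel = (1, -11),  |v_rel|² = 122
v_rel×d = (1)·(-6) − (-11)·(-5) = -61
since m = R²·122 − (-61)²:  R² = (3721 + 671) / 122 = 36
R = √36 = 6  ⇒  r_B = 6 − 5 = 1

rB=1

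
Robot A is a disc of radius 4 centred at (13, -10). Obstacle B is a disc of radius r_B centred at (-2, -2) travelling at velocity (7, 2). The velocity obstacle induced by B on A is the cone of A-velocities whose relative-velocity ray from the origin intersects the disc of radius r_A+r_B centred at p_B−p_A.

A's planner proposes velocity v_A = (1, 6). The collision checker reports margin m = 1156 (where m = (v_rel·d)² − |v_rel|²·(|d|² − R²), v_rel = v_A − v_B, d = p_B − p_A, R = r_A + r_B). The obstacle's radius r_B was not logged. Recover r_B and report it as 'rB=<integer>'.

m = 1156
d = (-15, 8);  v_rel = (-6, 4),  |v_rel|² = 52
v_rel×d = (-6)·(8) − (4)·(-15) = 12
since m = R²·52 − 12²:  R² = (144 + 1156) / 52 = 25
R = √25 = 5  ⇒  r_B = 5 − 4 = 1

rB=1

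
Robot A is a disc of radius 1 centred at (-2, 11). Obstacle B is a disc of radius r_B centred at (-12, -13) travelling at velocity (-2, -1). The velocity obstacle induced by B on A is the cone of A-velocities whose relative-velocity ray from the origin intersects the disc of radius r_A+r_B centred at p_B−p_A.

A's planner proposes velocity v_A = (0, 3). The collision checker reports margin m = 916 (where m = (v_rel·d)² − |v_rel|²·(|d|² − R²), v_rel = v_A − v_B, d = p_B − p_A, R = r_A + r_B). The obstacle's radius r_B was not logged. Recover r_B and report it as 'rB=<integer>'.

m = 916
d = (-10, -24);  v_rel = (2, 4),  |v_rel|² = 20
v_rel×d = (2)·(-24) − (4)·(-10) = -8
since m = R²·20 − (-8)²:  R² = (64 + 916) / 20 = 49
R = √49 = 7  ⇒  r_B = 7 − 1 = 6

rB=6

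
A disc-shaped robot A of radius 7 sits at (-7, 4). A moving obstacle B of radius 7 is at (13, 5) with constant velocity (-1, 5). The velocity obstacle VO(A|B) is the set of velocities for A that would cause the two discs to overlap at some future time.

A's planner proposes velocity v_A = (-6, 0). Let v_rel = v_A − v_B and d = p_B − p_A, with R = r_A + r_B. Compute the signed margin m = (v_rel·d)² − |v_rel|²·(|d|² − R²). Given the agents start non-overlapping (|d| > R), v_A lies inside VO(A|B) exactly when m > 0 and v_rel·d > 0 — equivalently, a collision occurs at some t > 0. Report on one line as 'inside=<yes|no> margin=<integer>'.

d = (20, 1),  |d|² = 401;  R = 7+7 = 14,  c = 401−14² = 205
v_rel = (-5, -5),  |v_rel|² = 50;  v_rel·d = (-5)·(20) + (-5)·(1) = -105
50·t² + 210·t + 205 = 0  ⇒  m = (-105)² − 50·205 = 775
m = 775 > 0,  v_rel·d = -105 < 0  ⇒  outside

inside=no margin=775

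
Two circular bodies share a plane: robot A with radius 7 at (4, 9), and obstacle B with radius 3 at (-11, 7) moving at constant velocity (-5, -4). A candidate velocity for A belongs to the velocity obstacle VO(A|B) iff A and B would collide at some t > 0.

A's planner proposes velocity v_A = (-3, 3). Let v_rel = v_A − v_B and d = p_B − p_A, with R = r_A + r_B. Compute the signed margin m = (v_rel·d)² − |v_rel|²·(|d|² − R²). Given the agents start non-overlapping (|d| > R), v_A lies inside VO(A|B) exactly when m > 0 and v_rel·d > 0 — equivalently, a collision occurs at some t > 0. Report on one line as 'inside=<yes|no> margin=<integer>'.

d = (-15, -2),  |d|² = 229;  R = 7+3 = 10,  c = 229−10² = 129
v_rel = (2, 7),  |v_rel|² = 53;  v_rel·d = (2)·(-15) + (7)·(-2) = -44
53·t² + 88·t + 129 = 0  ⇒  m = (-44)² − 53·129 = -4901
m = -4901 < 0,  v_rel·d = -44 < 0  ⇒  outside

inside=no margin=-4901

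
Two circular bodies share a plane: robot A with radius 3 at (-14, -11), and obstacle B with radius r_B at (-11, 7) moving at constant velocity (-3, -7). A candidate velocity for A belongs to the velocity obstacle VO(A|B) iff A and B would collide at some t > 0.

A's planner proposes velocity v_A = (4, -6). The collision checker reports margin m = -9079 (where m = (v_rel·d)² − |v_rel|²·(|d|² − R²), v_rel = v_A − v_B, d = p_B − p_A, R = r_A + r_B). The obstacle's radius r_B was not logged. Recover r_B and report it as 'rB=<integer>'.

m = -9079
d = (3, 18);  v_rel = (7, 1),  |v_rel|² = 50
v_rel×d = (7)·(18) − (1)·(3) = 123
since m = R²·50 − 123²:  R² = (15129 + -9079) / 50 = 121
R = √121 = 11  ⇒  r_B = 11 − 3 = 8

rB=8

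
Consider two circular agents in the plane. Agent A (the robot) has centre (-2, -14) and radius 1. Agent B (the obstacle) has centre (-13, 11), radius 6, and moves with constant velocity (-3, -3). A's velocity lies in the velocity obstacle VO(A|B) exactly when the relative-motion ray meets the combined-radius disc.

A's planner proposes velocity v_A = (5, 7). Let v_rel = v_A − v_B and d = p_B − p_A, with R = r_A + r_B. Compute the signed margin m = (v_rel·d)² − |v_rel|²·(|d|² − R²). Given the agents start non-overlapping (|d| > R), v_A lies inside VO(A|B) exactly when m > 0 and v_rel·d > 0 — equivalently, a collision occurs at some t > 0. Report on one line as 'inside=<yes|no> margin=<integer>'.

d = (-11, 25),  |d|² = 746;  R = 1+6 = 7,  c = 746−7² = 697
v_rel = (8, 10),  |v_rel|² = 164;  v_rel·d = (8)·(-11) + (10)·(25) = 162
164·t² − 324·t + 697 = 0  ⇒  m = 162² − 164·697 = -88064
m = -88064 < 0,  v_rel·d = 162 > 0  ⇒  outside

inside=no margin=-88064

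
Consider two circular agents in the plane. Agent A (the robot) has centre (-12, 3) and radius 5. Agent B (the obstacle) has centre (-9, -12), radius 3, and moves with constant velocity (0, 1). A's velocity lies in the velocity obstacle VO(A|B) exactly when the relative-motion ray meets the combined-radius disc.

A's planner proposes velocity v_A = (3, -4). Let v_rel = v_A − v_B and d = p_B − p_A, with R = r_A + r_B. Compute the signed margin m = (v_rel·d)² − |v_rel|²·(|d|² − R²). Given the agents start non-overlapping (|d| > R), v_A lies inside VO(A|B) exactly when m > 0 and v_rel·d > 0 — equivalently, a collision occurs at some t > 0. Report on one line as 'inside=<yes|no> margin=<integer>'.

d = (3, -15),  |d|² = 234;  R = 5+3 = 8,  c = 234−8² = 170
v_rel = (3, -5),  |v_rel|² = 34;  v_rel·d = (3)·(3) + (-5)·(-15) = 84
34·t² − 168·t + 170 = 0  ⇒  m = 84² − 34·170 = 1276
m = 1276 > 0,  v_rel·d = 84 > 0  ⇒  inside

inside=yes margin=1276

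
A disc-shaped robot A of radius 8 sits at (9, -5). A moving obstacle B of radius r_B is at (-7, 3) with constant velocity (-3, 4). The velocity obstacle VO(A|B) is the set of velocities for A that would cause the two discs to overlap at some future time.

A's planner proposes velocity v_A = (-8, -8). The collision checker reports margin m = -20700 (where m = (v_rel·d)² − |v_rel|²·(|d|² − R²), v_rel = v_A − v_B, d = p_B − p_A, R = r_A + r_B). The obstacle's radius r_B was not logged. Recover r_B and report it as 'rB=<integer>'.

m = -20700
d = (-16, 8);  v_rel = (-5, -12),  |v_rel|² = 169
v_rel×d = (-5)·(8) − (-12)·(-16) = -232
since m = R²·169 − (-232)²:  R² = (53824 + -20700) / 169 = 196
R = √196 = 14  ⇒  r_B = 14 − 8 = 6

rB=6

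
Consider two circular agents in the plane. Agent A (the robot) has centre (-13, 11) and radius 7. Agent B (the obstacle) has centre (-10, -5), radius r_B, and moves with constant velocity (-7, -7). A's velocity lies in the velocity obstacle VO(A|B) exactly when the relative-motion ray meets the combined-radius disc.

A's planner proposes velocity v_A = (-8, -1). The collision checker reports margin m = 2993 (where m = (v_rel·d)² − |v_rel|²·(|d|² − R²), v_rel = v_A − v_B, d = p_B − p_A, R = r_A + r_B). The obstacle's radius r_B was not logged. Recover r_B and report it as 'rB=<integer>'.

m = 2993
d = (3, -16);  v_rel = (-1, 6),  |v_rel|² = 37
v_rel×d = (-1)·(-16) − (6)·(3) = -2
since m = R²·37 − (-2)²:  R² = (4 + 2993) / 37 = 81
R = √81 = 9  ⇒  r_B = 9 − 7 = 2

rB=2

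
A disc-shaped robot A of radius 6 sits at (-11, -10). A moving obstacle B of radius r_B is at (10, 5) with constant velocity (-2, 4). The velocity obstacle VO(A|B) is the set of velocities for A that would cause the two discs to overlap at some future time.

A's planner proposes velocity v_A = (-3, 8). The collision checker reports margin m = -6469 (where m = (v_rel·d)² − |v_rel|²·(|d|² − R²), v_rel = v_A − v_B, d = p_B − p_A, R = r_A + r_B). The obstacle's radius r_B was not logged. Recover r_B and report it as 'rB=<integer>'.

m = -6469
d = (21, 15);  v_rel = (-1, 4),  |v_rel|² = 17
v_rel×d = (-1)·(15) − (4)·(21) = -99
since m = R²·17 − (-99)²:  R² = (9801 + -6469) / 17 = 196
R = √196 = 14  ⇒  r_B = 14 − 6 = 8

rB=8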